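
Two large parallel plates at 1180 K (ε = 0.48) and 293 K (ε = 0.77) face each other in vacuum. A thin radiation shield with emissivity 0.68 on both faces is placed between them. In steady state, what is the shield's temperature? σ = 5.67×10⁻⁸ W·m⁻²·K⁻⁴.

In steady state the net flux on the hot side equals that on the cold side.
σ(T₁⁴−T_s⁴)/D₁ = σ(T_s⁴−T₂⁴)/D₂, with D₁ = 1/ε₁+1/ε_s−1 = 2.554, D₂ = 1/ε_s+1/ε₂−1 = 1.769.
Solve for T_s⁴: T_s⁴ = (D₂·T₁⁴ + D₁·T₂⁴)/(D₁+D₂) = 7.978×10¹¹ K⁴.

T_s ≈ 945 K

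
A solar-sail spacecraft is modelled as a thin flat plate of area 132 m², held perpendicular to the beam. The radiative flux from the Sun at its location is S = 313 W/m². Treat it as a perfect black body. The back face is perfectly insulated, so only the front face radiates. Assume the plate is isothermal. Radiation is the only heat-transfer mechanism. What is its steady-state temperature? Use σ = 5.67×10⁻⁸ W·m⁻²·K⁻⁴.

T ≈ 273 K

At equilibrium, absorbed power = emitted power.
Absorbing cross-section = A = 132.0 m²; emitting surface = A = 132.0 m² (ratio 1).
S·A_cross = εσ·A_surf·T⁴  ⇒  T⁴ = S/(1σ).
T⁴ = 1.00·313/(1·5.67×10⁻⁸) = 5.520×10⁹ K⁴.
T = (5.520×10⁹)^(1/4).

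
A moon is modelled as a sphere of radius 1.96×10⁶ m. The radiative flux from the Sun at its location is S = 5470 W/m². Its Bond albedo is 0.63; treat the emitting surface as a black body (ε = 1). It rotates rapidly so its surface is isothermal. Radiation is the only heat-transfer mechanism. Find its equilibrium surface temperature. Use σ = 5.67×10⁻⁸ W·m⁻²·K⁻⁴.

At equilibrium, absorbed power = emitted power.
Absorbing cross-section = πr² = 1.207×10¹³ m²; emitting surface = 4πr² = 4.827×10¹³ m² (ratio 4).
(1−a)S·A_cross = εσ·A_surf·T⁴  ⇒  T⁴ = (1−a)S/(4σ).
T⁴ = 0.370·5470/(4·5.67×10⁻⁸) = 8.924×10⁹ K⁴.
T = (8.924×10⁹)^(1/4).

T ≈ 307 K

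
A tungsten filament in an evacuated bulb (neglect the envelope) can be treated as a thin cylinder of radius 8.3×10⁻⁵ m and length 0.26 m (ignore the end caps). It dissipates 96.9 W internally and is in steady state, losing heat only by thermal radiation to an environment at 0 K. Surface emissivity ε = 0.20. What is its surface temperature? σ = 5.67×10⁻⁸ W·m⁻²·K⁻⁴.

Steady state: internal power = radiated power, P = εσA T⁴.
Radiating area A = 2πrL = 1.356×10⁻⁴ m².
T⁴ = P/(εσA) = 96.9/(0.20·5.67×10⁻⁸·1.356×10⁻⁴) = 6.302×10¹³ K⁴.
T = (6.302×10¹³)^(1/4).

T ≈ 2820 K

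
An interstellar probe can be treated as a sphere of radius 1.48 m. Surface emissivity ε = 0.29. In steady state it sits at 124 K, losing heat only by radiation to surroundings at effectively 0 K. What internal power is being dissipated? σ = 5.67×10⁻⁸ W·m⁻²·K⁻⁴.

P ≈ 107 W

Steady state: P = εσA T⁴.
A = 4πr² = 27.53 m²; T⁴ = (124)⁴ = 2.364×10⁸ K⁴.
P = 0.29 × 5.67×10⁻⁸ × 27.53 × 2.364×10⁸.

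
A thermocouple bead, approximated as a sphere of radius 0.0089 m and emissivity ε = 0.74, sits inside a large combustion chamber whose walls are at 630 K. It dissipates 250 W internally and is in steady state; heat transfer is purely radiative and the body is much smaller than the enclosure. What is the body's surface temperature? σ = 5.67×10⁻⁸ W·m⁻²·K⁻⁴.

T ≈ 1570 K

For a small grey body in a large enclosure, net radiated power = εσA(T⁴ − T_w⁴).
Steady state: P = εσA(T⁴ − T_w⁴) with A = 4πr² = 9.954×10⁻⁴ m².
T⁴ = P/(εσA) + T_w⁴ = 250/(0.74·5.67×10⁻⁸·9.954×10⁻⁴) + (630)⁴
    = 5.986×10¹² + 1.575×10¹¹ = 6.144×10¹² K⁴.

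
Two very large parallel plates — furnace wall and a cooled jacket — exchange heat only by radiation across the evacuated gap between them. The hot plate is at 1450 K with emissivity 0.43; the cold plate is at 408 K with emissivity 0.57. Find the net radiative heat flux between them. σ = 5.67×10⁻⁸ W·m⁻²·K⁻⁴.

q ≈ 80900 W/m²

For two infinite grey parallel plates, q = σ(T₁⁴ − T₂⁴)/(1/ε₁ + 1/ε₂ − 1).
T₁⁴ − T₂⁴ = 4.421×10¹² − 2.771×10¹⁰ = 4.393×10¹² K⁴.
1/ε₁ + 1/ε₂ − 1 = 2.326 + 1.754 − 1 = 3.080.
q = 5.67×10⁻⁸ × 4.393×10¹² / 3.080.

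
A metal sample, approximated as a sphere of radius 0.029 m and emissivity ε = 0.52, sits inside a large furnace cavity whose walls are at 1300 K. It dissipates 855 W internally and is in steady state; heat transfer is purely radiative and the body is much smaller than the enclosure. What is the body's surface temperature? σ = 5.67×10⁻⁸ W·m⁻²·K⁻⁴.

T ≈ 1540 K

For a small grey body in a large enclosure, net radiated power = εσA(T⁴ − T_w⁴).
Steady state: P = εσA(T⁴ − T_w⁴) with A = 4πr² = 0.01057 m².
T⁴ = P/(εσA) + T_w⁴ = 855/(0.52·5.67×10⁻⁸·0.01057) + (1300)⁴
    = 2.744×10¹² + 2.856×10¹² = 5.600×10¹² K⁴.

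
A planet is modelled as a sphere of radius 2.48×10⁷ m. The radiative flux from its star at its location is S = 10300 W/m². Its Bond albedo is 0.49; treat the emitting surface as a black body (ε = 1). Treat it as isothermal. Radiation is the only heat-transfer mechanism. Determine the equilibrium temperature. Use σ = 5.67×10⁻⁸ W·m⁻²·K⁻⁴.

At equilibrium, absorbed power = emitted power.
Absorbing cross-section = πr² = 1.932×10¹⁵ m²; emitting surface = 4πr² = 7.729×10¹⁵ m² (ratio 4).
(1−a)S·A_cross = εσ·A_surf·T⁴  ⇒  T⁴ = (1−a)S/(4σ).
T⁴ = 0.510·10300/(4·5.67×10⁻⁸) = 2.316×10¹⁰ K⁴.
T = (2.316×10¹⁰)^(1/4).

T ≈ 390 K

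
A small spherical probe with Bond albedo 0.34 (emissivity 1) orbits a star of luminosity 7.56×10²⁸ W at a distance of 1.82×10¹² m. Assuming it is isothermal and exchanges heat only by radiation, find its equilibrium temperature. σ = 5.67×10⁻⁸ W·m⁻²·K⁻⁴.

T ≈ 270 K

First find the stellar flux at distance d: S = L/(4πd²) = 7.56×10²⁸/(4π·(1.82×10¹²)²) = 1816 W/m².
For an isothermal sphere, absorbed (1−a)S·πr² = emitted σ·4πr²·T⁴, so T⁴ = (1−a)S/(4σ).
T⁴ = 0.660·1816/(4·5.67×10⁻⁸) = 5.285×10⁹ K⁴.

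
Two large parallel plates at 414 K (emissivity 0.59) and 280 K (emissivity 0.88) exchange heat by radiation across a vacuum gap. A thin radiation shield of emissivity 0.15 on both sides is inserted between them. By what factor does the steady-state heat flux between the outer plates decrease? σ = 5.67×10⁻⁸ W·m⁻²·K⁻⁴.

Without shield: q₀ = σΔ(T⁴)/(1/ε₁+1/ε₂−1) with denominator 1.831.
With shield the two gaps are in series; the resistances add: (1/ε₁+1/ε_s−1)+(1/ε_s+1/ε₂−1) = 7.362+6.803 = 14.16.
Heat-flux ratio q₀/q = 14.16/1.831.

factor ≈ 7.73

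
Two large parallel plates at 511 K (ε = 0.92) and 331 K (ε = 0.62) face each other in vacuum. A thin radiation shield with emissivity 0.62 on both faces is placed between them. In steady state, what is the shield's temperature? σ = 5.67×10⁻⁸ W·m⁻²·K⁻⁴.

In steady state the net flux on the hot side equals that on the cold side.
σ(T₁⁴−T_s⁴)/D₁ = σ(T_s⁴−T₂⁴)/D₂, with D₁ = 1/ε₁+1/ε_s−1 = 1.700, D₂ = 1/ε_s+1/ε₂−1 = 2.226.
Solve for T_s⁴: T_s⁴ = (D₂·T₁⁴ + D₁·T₂⁴)/(D₁+D₂) = 4.386×10¹⁰ K⁴.

T_s ≈ 458 K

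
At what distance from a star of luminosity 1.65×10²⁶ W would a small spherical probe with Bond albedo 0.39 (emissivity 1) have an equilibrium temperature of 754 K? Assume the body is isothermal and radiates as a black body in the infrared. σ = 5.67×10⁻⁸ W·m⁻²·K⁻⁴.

d ≈ 1.05×10¹⁰ m

For an isothermal black-emitting sphere, (1−a)S·πr² = σ·4πr²·T⁴ ⇒ S = 4σT⁴/(1−a).
S = 4·5.67×10⁻⁸·(754)⁴/0.610 = 1.202×10⁵ W/m².
Flux falls as S = L/(4πd²), so d = √(L/(4πS)) = √(1.65×10²⁶/(4π·1.202×10⁵)).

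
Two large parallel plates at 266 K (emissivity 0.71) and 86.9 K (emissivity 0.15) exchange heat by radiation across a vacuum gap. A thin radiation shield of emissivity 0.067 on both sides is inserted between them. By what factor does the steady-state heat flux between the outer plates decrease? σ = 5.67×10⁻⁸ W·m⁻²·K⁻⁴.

Without shield: q₀ = σΔ(T⁴)/(1/ε₁+1/ε₂−1) with denominator 7.075.
With shield the two gaps are in series; the resistances add: (1/ε₁+1/ε_s−1)+(1/ε_s+1/ε₂−1) = 15.33+20.59 = 35.93.
Heat-flux ratio q₀/q = 35.93/7.075.

factor ≈ 5.08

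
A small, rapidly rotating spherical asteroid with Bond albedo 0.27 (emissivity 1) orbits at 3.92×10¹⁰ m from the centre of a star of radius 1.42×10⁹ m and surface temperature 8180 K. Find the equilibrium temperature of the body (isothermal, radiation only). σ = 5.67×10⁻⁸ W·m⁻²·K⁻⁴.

The star's surface emits σT_*⁴; at distance d the flux is S = σT_*⁴(R_*/d)².
S = 5.67×10⁻⁸·(8180)⁴·(1.42×10⁹/3.92×10¹⁰)² = 3.331×10⁵ W/m².
For an isothermal sphere T⁴ = (1−a)S/(4σ) = 1.072×10¹² K⁴.

T ≈ 1020 K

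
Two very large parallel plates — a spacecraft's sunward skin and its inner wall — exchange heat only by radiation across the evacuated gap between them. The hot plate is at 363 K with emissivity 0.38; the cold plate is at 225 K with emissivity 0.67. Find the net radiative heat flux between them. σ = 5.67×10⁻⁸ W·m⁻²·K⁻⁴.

For two infinite grey parallel plates, q = σ(T₁⁴ − T₂⁴)/(1/ε₁ + 1/ε₂ − 1).
T₁⁴ − T₂⁴ = 1.736×10¹⁰ − 2.563×10⁹ = 1.480×10¹⁰ K⁴.
1/ε₁ + 1/ε₂ − 1 = 2.632 + 1.493 − 1 = 3.124.
q = 5.67×10⁻⁸ × 1.480×10¹⁰ / 3.124.

q ≈ 269 W/m²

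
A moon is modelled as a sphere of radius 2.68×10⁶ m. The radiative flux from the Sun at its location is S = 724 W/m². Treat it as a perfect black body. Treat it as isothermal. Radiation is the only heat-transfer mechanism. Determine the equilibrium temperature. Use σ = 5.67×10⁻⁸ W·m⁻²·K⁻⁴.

T ≈ 238 K

At equilibrium, absorbed power = emitted power.
Absorbing cross-section = πr² = 2.256×10¹³ m²; emitting surface = 4πr² = 9.026×10¹³ m² (ratio 4).
S·A_cross = εσ·A_surf·T⁴  ⇒  T⁴ = S/(4σ).
T⁴ = 1.00·724/(4·5.67×10⁻⁸) = 3.192×10⁹ K⁴.
T = (3.192×10⁹)^(1/4).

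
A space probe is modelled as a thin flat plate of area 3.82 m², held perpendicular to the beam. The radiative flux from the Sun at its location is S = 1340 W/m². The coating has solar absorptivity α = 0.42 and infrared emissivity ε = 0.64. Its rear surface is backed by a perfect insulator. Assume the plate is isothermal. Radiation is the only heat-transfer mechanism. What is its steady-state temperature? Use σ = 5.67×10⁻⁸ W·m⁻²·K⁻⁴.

T ≈ 353 K

At equilibrium, absorbed power = emitted power.
Absorbing cross-section = A = 3.820 m²; emitting surface = A = 3.820 m² (ratio 1).
αS·A_cross = εσ·A_surf·T⁴  ⇒  T⁴ = αS/(ε·1σ).
T⁴ = 0.420·1340/(0.64·1·5.67×10⁻⁸) = 1.551×10¹⁰ K⁴.
T = (1.551×10¹⁰)^(1/4).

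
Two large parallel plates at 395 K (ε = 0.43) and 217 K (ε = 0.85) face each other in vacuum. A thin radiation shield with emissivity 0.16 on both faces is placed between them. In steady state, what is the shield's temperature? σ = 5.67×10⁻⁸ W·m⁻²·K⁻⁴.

In steady state the net flux on the hot side equals that on the cold side.
σ(T₁⁴−T_s⁴)/D₁ = σ(T_s⁴−T₂⁴)/D₂, with D₁ = 1/ε₁+1/ε_s−1 = 7.576, D₂ = 1/ε_s+1/ε₂−1 = 6.426.
Solve for T_s⁴: T_s⁴ = (D₂·T₁⁴ + D₁·T₂⁴)/(D₁+D₂) = 1.237×10¹⁰ K⁴.

T_s ≈ 334 K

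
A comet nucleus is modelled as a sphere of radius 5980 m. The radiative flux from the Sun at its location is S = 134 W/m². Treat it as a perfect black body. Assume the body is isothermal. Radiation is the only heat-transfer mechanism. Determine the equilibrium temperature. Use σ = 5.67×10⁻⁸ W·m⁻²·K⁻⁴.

At equilibrium, absorbed power = emitted power.
Absorbing cross-section = πr² = 1.123×10⁸ m²; emitting surface = 4πr² = 4.494×10⁸ m² (ratio 4).
S·A_cross = εσ·A_surf·T⁴  ⇒  T⁴ = S/(4σ).
T⁴ = 1.00·134/(4·5.67×10⁻⁸) = 5.908×10⁸ K⁴.
T = (5.908×10⁸)^(1/4).

T ≈ 156 K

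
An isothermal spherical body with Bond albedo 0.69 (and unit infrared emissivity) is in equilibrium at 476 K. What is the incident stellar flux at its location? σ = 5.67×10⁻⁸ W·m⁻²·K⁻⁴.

S ≈ 37600 W/m²

(1−a)S·πr² = σ·4πr²·T⁴ ⇒ S = 4σT⁴/(1−a).
S = 4·5.67×10⁻⁸·5.134×10¹⁰/0.310.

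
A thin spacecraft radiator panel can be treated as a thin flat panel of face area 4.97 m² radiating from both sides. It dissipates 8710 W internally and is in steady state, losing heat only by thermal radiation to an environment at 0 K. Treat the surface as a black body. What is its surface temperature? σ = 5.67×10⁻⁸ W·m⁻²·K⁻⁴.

Steady state: internal power = radiated power, P = εσA T⁴.
Radiating area A = 2·4.97 = 9.940 m².
T⁴ = P/(εσA) = 8710/(1.0·5.67×10⁻⁸·9.940) = 1.545×10¹⁰ K⁴.
T = (1.545×10¹⁰)^(1/4).

T ≈ 353 K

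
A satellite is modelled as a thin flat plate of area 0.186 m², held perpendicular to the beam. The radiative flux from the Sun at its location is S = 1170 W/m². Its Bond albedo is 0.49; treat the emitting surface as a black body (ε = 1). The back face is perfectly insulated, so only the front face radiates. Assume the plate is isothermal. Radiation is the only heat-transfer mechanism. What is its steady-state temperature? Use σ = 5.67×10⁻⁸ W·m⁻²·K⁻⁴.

At equilibrium, absorbed power = emitted power.
Absorbing cross-section = A = 0.1860 m²; emitting surface = A = 0.1860 m² (ratio 1).
(1−a)S·A_cross = εσ·A_surf·T⁴  ⇒  T⁴ = (1−a)S/(1σ).
T⁴ = 0.510·1170/(1·5.67×10⁻⁸) = 1.052×10¹⁰ K⁴.
T = (1.052×10¹⁰)^(1/4).

T ≈ 320 K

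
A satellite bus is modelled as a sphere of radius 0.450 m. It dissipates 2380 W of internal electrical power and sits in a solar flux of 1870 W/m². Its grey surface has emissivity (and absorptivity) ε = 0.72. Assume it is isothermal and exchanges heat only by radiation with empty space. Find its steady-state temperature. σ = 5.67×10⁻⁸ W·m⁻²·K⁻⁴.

T ≈ 420 K

At steady state, absorbed solar power + internal power = radiated power.
Absorbed: α·S·A_cross = 0.72·1870·0.6362 = 856.5 W (cross-section πr²).
Total input = 856.5 + 2380 = 3237 W.
Radiated: εσ·A_surf·T⁴ with A_surf = 4πr² = 2.545 m².
T⁴ = 3237/(0.72·5.67×10⁻⁸·2.545) = 3.116×10¹⁰ K⁴.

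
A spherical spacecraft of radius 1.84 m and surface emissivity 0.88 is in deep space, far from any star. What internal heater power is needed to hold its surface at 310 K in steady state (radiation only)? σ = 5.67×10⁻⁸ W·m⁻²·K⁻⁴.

P = εσ·4πr²·T⁴.
4πr² = 42.54 m²; T⁴ = 9.235×10⁹ K⁴.
P = 0.88·5.67×10⁻⁸·42.54·9.235×10⁹.

P ≈ 19600 W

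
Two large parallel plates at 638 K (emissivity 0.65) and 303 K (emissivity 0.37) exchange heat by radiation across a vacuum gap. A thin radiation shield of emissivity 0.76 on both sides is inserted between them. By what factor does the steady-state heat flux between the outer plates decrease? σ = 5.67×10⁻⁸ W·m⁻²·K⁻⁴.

factor ≈ 1.50

Without shield: q₀ = σΔ(T⁴)/(1/ε₁+1/ε₂−1) with denominator 3.241.
With shield the two gaps are in series; the resistances add: (1/ε₁+1/ε_s−1)+(1/ε_s+1/ε₂−1) = 1.854+3.018 = 4.873.
Heat-flux ratio q₀/q = 4.873/3.241.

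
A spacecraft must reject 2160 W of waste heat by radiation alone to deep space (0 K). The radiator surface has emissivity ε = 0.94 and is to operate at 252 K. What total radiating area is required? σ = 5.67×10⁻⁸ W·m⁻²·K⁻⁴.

A ≈ 10.0 m²

P = εσA T⁴ ⇒ A = P/(εσT⁴).
T⁴ = 4.033×10⁹ K⁴.
A = 2160/(0.94 × 5.67×10⁻⁸ × 4.033×10⁹).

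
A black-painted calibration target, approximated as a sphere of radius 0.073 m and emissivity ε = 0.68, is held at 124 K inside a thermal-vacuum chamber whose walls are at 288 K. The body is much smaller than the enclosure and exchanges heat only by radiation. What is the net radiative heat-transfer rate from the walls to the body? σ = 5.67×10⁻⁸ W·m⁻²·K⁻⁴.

P_net ≈ 17.2 W

For a small grey body in a large enclosure: P_net = εσA(T_body⁴ − T_wall⁴).
A = 4πr² = 0.06697 m²; T_body⁴ − T_wall⁴ = 2.364×10⁸ − 6.880×10⁹ = -6.643×10⁹ K⁴.
|P_net| = 0.68·5.67×10⁻⁸·0.06697·6.643×10⁹.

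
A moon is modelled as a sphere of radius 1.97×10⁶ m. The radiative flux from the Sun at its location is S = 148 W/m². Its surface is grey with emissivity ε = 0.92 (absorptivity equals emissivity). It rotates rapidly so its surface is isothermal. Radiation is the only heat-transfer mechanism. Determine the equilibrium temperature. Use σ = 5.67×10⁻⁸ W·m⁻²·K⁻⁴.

T ≈ 160 K

At equilibrium, absorbed power = emitted power.
Absorbing cross-section = πr² = 1.219×10¹³ m²; emitting surface = 4πr² = 4.877×10¹³ m² (ratio 4).
εS·A_cross = εσ·A_surf·T⁴  ⇒  T⁴ = S/(4σ)   (ε cancels).
T⁴ = 148/(4·5.67×10⁻⁸) = 6.526×10⁸ K⁴.
T = (6.526×10⁸)^(1/4).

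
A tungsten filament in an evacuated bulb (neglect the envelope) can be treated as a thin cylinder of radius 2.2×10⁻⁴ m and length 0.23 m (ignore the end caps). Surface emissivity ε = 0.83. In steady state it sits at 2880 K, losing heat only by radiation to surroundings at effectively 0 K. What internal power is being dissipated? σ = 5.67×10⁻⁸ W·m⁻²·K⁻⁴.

Steady state: P = εσA T⁴.
A = 2πrL = 3.179×10⁻⁴ m²; T⁴ = (2880)⁴ = 6.880×10¹³ K⁴.
P = 0.83 × 5.67×10⁻⁸ × 3.179×10⁻⁴ × 6.880×10¹³.

P ≈ 1030 W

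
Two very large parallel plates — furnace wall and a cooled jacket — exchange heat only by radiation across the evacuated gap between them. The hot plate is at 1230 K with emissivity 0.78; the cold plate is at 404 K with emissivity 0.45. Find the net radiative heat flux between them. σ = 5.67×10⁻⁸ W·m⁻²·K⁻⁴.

For two infinite grey parallel plates, q = σ(T₁⁴ − T₂⁴)/(1/ε₁ + 1/ε₂ − 1).
T₁⁴ − T₂⁴ = 2.289×10¹² − 2.664×10¹⁰ = 2.262×10¹² K⁴.
1/ε₁ + 1/ε₂ − 1 = 1.282 + 2.222 − 1 = 2.504.
q = 5.67×10⁻⁸ × 2.262×10¹² / 2.504.

q ≈ 51200 W/m²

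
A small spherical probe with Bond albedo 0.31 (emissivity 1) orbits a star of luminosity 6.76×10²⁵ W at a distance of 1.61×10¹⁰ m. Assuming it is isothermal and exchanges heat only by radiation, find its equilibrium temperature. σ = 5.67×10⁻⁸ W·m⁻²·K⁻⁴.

First find the stellar flux at distance d: S = L/(4πd²) = 6.76×10²⁵/(4π·(1.61×10¹⁰)²) = 20750 W/m².
For an isothermal sphere, absorbed (1−a)S·πr² = emitted σ·4πr²·T⁴, so T⁴ = (1−a)S/(4σ).
T⁴ = 0.690·20750/(4·5.67×10⁻⁸) = 6.314×10¹⁰ K⁴.

T ≈ 501 K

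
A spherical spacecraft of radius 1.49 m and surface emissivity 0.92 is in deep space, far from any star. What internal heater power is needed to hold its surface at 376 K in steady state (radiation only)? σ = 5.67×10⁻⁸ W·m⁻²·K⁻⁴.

P ≈ 29100 W

P = εσ·4πr²·T⁴.
4πr² = 27.90 m²; T⁴ = 1.999×10¹⁰ K⁴.
P = 0.92·5.67×10⁻⁸·27.90·1.999×10¹⁰.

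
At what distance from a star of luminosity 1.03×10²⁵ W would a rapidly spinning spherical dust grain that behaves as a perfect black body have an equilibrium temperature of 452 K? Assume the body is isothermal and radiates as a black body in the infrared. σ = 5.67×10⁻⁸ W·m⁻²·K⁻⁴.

d ≈ 9.30×10⁹ m

For an isothermal black-emitting sphere, (1−a)S·πr² = σ·4πr²·T⁴ ⇒ S = 4σT⁴/(1−a).
S = 4·5.67×10⁻⁸·(452)⁴/1.00 = 9467 W/m².
Flux falls as S = L/(4πd²), so d = √(L/(4πS)) = √(1.03×10²⁵/(4π·9467)).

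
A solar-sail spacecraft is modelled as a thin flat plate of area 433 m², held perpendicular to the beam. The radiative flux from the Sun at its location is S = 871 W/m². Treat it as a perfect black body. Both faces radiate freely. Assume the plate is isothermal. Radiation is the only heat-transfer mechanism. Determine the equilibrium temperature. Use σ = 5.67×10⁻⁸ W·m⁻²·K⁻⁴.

At equilibrium, absorbed power = emitted power.
Absorbing cross-section = A = 433.0 m²; emitting surface = 2A = 866.0 m² (ratio 2).
S·A_cross = εσ·A_surf·T⁴  ⇒  T⁴ = S/(2σ).
T⁴ = 1.00·871/(2·5.67×10⁻⁸) = 7.681×10⁹ K⁴.
T = (7.681×10⁹)^(1/4).

T ≈ 296 K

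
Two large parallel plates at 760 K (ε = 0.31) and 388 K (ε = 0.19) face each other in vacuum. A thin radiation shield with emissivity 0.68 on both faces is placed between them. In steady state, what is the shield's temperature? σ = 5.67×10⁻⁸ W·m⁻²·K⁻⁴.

T_s ≈ 678 K

In steady state the net flux on the hot side equals that on the cold side.
σ(T₁⁴−T_s⁴)/D₁ = σ(T_s⁴−T₂⁴)/D₂, with D₁ = 1/ε₁+1/ε_s−1 = 3.696, D₂ = 1/ε_s+1/ε₂−1 = 5.734.
Solve for T_s⁴: T_s⁴ = (D₂·T₁⁴ + D₁·T₂⁴)/(D₁+D₂) = 2.117×10¹¹ K⁴.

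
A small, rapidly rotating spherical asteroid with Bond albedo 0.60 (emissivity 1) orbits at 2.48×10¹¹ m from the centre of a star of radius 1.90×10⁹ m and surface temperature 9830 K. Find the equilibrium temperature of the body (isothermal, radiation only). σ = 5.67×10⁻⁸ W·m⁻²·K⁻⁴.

The star's surface emits σT_*⁴; at distance d the flux is S = σT_*⁴(R_*/d)².
S = 5.67×10⁻⁸·(9830)⁴·(1.90×10⁹/2.48×10¹¹)² = 31070 W/m².
For an isothermal sphere T⁴ = (1−a)S/(4σ) = 5.480×10¹⁰ K⁴.

T ≈ 484 K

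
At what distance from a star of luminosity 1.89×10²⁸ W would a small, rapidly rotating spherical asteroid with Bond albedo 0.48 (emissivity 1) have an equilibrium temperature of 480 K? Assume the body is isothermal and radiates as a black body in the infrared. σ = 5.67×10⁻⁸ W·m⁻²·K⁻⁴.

For an isothermal black-emitting sphere, (1−a)S·πr² = σ·4πr²·T⁴ ⇒ S = 4σT⁴/(1−a).
S = 4·5.67×10⁻⁸·(480)⁴/0.520 = 23150 W/m².
Flux falls as S = L/(4πd²), so d = √(L/(4πS)) = √(1.89×10²⁸/(4π·23150)).

d ≈ 2.55×10¹¹ m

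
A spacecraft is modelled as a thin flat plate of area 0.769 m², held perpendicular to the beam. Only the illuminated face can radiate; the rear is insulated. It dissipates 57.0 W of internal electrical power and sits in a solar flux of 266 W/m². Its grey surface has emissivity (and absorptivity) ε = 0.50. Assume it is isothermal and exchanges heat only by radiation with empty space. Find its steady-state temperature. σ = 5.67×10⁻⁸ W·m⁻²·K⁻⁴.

At steady state, absorbed solar power + internal power = radiated power.
Absorbed: α·S·A_cross = 0.50·266·0.7690 = 102.3 W (cross-section A).
Total input = 102.3 + 57.0 = 159.3 W.
Radiated: εσ·A_surf·T⁴ with A_surf = A = 0.7690 m².
T⁴ = 159.3/(0.50·5.67×10⁻⁸·0.7690) = 7.306×10⁹ K⁴.

T ≈ 292 K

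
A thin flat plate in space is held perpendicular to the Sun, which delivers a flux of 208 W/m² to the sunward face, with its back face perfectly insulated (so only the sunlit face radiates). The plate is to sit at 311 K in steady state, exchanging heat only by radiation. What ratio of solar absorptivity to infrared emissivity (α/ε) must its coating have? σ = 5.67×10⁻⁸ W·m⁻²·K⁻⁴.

α/ε ≈ 2.55

Balance: αS·A = εσ·1A·T⁴ ⇒ α/ε = σT⁴/S.
α/ε = 5.67×10⁻⁸·(311)⁴/208 = 5.67×10⁻⁸·9.355×10⁹/208.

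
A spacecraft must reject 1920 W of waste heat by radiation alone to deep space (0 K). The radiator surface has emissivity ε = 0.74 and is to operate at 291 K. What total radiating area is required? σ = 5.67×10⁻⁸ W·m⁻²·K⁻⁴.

P = εσA T⁴ ⇒ A = P/(εσT⁴).
T⁴ = 7.171×10⁹ K⁴.
A = 1920/(0.74 × 5.67×10⁻⁸ × 7.171×10⁹).

A ≈ 6.38 m²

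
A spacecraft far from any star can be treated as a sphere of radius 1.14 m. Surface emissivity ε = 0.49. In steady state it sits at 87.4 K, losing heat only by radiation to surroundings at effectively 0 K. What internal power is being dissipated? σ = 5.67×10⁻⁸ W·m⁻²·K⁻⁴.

Steady state: P = εσA T⁴.
A = 4πr² = 16.33 m²; T⁴ = (87.4)⁴ = 5.835×10⁷ K⁴.
P = 0.49 × 5.67×10⁻⁸ × 16.33 × 5.835×10⁷.

P ≈ 26.5 W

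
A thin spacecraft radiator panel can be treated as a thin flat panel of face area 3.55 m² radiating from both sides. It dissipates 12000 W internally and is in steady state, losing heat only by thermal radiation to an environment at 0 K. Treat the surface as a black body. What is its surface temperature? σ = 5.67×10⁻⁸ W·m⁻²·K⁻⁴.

T ≈ 416 K

Steady state: internal power = radiated power, P = εσA T⁴.
Radiating area A = 2·3.55 = 7.100 m².
T⁴ = P/(εσA) = 12000/(1.0·5.67×10⁻⁸·7.100) = 2.981×10¹⁰ K⁴.
T = (2.981×10¹⁰)^(1/4).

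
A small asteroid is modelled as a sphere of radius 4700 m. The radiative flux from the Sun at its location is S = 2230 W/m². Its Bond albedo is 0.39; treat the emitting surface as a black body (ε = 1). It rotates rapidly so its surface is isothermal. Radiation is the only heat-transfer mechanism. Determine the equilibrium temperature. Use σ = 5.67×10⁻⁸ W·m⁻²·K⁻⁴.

T ≈ 278 K

At equilibrium, absorbed power = emitted power.
Absorbing cross-section = πr² = 6.940×10⁷ m²; emitting surface = 4πr² = 2.776×10⁸ m² (ratio 4).
(1−a)S·A_cross = εσ·A_surf·T⁴  ⇒  T⁴ = (1−a)S/(4σ).
T⁴ = 0.610·2230/(4·5.67×10⁻⁸) = 5.998×10⁹ K⁴.
T = (5.998×10⁹)^(1/4).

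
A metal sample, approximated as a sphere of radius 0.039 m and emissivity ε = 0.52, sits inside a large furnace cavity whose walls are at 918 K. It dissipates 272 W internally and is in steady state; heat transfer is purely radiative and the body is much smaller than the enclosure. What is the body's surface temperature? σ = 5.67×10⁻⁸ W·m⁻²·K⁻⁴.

T ≈ 1050 K

For a small grey body in a large enclosure, net radiated power = εσA(T⁴ − T_w⁴).
Steady state: P = εσA(T⁴ − T_w⁴) with A = 4πr² = 0.01911 m².
T⁴ = P/(εσA) + T_w⁴ = 272/(0.52·5.67×10⁻⁸·0.01911) + (918)⁴
    = 4.827×10¹¹ + 7.102×10¹¹ = 1.193×10¹² K⁴.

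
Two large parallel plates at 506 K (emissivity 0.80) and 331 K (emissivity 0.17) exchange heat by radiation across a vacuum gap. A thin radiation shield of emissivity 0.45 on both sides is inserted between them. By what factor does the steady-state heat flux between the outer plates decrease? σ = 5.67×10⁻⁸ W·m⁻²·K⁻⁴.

factor ≈ 1.56

Without shield: q₀ = σΔ(T⁴)/(1/ε₁+1/ε₂−1) with denominator 6.132.
With shield the two gaps are in series; the resistances add: (1/ε₁+1/ε_s−1)+(1/ε_s+1/ε₂−1) = 2.472+7.105 = 9.577.
Heat-flux ratio q₀/q = 9.577/6.132.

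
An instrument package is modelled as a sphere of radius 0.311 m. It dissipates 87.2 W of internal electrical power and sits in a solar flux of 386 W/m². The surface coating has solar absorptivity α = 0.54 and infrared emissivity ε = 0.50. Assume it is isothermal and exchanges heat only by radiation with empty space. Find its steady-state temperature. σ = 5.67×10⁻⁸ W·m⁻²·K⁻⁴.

At steady state, absorbed solar power + internal power = radiated power.
Absorbed: α·S·A_cross = 0.54·386·0.3039 = 63.34 W (cross-section πr²).
Total input = 63.34 + 87.2 = 150.5 W.
Radiated: εσ·A_surf·T⁴ with A_surf = 4πr² = 1.215 m².
T⁴ = 150.5/(0.50·5.67×10⁻⁸·1.215) = 4.369×10⁹ K⁴.

T ≈ 257 K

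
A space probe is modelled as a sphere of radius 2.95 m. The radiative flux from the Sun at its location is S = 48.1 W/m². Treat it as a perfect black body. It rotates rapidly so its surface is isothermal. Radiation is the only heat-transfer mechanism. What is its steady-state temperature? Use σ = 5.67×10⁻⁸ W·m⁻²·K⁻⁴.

T ≈ 121 K

At equilibrium, absorbed power = emitted power.
Absorbing cross-section = πr² = 27.34 m²; emitting surface = 4πr² = 109.4 m² (ratio 4).
S·A_cross = εσ·A_surf·T⁴  ⇒  T⁴ = S/(4σ).
T⁴ = 1.00·48.1/(4·5.67×10⁻⁸) = 2.121×10⁸ K⁴.
T = (2.121×10⁸)^(1/4).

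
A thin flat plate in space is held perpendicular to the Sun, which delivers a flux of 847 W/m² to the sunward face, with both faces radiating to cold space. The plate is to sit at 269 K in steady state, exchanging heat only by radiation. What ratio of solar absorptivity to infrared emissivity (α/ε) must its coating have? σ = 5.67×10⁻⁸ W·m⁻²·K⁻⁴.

α/ε ≈ 0.701

Balance: αS·A = εσ·2A·T⁴ ⇒ α/ε = 2σT⁴/S.
α/ε = 2·5.67×10⁻⁸·(269)⁴/847 = 2·5.67×10⁻⁸·5.236×10⁹/847.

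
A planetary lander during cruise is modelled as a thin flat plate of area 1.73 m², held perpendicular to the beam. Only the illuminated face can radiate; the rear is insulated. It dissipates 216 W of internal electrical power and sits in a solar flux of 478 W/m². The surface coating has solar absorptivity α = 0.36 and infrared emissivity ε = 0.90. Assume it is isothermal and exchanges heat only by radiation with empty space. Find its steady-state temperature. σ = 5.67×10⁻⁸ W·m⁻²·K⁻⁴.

At steady state, absorbed solar power + internal power = radiated power.
Absorbed: α·S·A_cross = 0.36·478·1.730 = 297.7 W (cross-section A).
Total input = 297.7 + 216 = 513.7 W.
Radiated: εσ·A_surf·T⁴ with A_surf = A = 1.730 m².
T⁴ = 513.7/(0.90·5.67×10⁻⁸·1.730) = 5.819×10⁹ K⁴.

T ≈ 276 K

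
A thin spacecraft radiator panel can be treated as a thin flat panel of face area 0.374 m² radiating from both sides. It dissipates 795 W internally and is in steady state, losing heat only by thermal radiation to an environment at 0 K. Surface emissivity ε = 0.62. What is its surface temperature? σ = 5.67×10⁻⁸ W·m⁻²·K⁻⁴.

T ≈ 417 K

Steady state: internal power = radiated power, P = εσA T⁴.
Radiating area A = 2·0.374 = 0.7480 m².
T⁴ = P/(εσA) = 795/(0.62·5.67×10⁻⁸·0.7480) = 3.023×10¹⁰ K⁴.
T = (3.023×10¹⁰)^(1/4).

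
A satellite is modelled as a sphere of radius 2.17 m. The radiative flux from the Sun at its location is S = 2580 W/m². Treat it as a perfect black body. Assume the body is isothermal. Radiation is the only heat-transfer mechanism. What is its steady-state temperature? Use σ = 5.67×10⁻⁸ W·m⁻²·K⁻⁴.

T ≈ 327 K

At equilibrium, absorbed power = emitted power.
Absorbing cross-section = πr² = 14.79 m²; emitting surface = 4πr² = 59.17 m² (ratio 4).
S·A_cross = εσ·A_surf·T⁴  ⇒  T⁴ = S/(4σ).
T⁴ = 1.00·2580/(4·5.67×10⁻⁸) = 1.138×10¹⁰ K⁴.
T = (1.138×10¹⁰)^(1/4).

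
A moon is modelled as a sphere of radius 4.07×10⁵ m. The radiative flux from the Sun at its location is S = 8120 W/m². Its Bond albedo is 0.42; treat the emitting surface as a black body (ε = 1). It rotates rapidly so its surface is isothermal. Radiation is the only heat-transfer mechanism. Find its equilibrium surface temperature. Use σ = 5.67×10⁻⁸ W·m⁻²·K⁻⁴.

At equilibrium, absorbed power = emitted power.
Absorbing cross-section = πr² = 5.204×10¹¹ m²; emitting surface = 4πr² = 2.082×10¹² m² (ratio 4).
(1−a)S·A_cross = εσ·A_surf·T⁴  ⇒  T⁴ = (1−a)S/(4σ).
T⁴ = 0.580·8120/(4·5.67×10⁻⁸) = 2.077×10¹⁰ K⁴.
T = (2.077×10¹⁰)^(1/4).

T ≈ 380 K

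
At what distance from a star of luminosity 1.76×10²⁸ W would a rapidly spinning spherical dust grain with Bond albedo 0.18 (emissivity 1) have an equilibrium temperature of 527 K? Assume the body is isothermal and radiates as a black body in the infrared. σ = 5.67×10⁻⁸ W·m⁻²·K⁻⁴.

For an isothermal black-emitting sphere, (1−a)S·πr² = σ·4πr²·T⁴ ⇒ S = 4σT⁴/(1−a).
S = 4·5.67×10⁻⁸·(527)⁴/0.820 = 21330 W/m².
Flux falls as S = L/(4πd²), so d = √(L/(4πS)) = √(1.76×10²⁸/(4π·21330)).

d ≈ 2.56×10¹¹ m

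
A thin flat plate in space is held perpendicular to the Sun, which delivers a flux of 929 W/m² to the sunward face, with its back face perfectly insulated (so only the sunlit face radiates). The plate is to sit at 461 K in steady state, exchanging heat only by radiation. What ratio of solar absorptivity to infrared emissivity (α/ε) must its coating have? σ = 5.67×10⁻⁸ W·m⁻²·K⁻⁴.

α/ε ≈ 2.76

Balance: αS·A = εσ·1A·T⁴ ⇒ α/ε = σT⁴/S.
α/ε = 5.67×10⁻⁸·(461)⁴/929 = 5.67×10⁻⁸·4.517×10¹⁰/929.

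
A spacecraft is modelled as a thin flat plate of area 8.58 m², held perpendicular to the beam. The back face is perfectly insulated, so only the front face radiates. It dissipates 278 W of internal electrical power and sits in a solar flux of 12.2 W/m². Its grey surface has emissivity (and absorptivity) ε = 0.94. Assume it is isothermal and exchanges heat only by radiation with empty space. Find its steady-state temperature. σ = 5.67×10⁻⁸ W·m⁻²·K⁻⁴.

T ≈ 169 K

At steady state, absorbed solar power + internal power = radiated power.
Absorbed: α·S·A_cross = 0.94·12.2·8.580 = 98.40 W (cross-section A).
Total input = 98.40 + 278 = 376.4 W.
Radiated: εσ·A_surf·T⁴ with A_surf = A = 8.580 m².
T⁴ = 376.4/(0.94·5.67×10⁻⁸·8.580) = 8.231×10⁸ K⁴.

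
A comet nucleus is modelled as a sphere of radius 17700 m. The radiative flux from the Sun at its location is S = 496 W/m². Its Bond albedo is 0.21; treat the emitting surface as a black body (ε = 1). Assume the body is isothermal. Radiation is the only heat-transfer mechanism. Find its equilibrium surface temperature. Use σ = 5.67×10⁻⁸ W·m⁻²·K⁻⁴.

T ≈ 204 K

At equilibrium, absorbed power = emitted power.
Absorbing cross-section = πr² = 9.842×10⁸ m²; emitting surface = 4πr² = 3.937×10⁹ m² (ratio 4).
(1−a)S·A_cross = εσ·A_surf·T⁴  ⇒  T⁴ = (1−a)S/(4σ).
T⁴ = 0.790·496/(4·5.67×10⁻⁸) = 1.728×10⁹ K⁴.
T = (1.728×10⁹)^(1/4).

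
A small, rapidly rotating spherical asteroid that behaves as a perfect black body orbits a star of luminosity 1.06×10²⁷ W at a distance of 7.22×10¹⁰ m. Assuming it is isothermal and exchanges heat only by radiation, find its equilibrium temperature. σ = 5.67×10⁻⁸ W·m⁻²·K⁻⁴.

First find the stellar flux at distance d: S = L/(4πd²) = 1.06×10²⁷/(4π·(7.22×10¹⁰)²) = 16180 W/m².
For an isothermal sphere, absorbed (1−a)S·πr² = emitted σ·4πr²·T⁴, so T⁴ = (1−a)S/(4σ).
T⁴ = 1.00·16180/(4·5.67×10⁻⁸) = 7.135×10¹⁰ K⁴.

T ≈ 517 K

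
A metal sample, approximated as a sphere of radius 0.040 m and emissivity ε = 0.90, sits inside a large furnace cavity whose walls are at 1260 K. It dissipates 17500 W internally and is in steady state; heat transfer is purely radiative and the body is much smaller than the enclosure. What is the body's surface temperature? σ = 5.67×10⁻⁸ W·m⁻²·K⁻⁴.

For a small grey body in a large enclosure, net radiated power = εσA(T⁴ − T_w⁴).
Steady state: P = εσA(T⁴ − T_w⁴) with A = 4πr² = 0.02011 m².
T⁴ = P/(εσA) + T_w⁴ = 17500/(0.90·5.67×10⁻⁸·0.02011) + (1260)⁴
    = 1.706×10¹³ + 2.520×10¹² = 1.958×10¹³ K⁴.

T ≈ 2100 K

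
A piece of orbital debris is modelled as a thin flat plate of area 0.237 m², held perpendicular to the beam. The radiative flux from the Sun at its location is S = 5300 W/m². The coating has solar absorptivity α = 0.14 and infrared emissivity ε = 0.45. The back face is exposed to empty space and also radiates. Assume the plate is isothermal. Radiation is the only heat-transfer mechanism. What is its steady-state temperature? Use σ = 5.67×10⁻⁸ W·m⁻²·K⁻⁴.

T ≈ 347 K

At equilibrium, absorbed power = emitted power.
Absorbing cross-section = A = 0.2370 m²; emitting surface = 2A = 0.4740 m² (ratio 2).
αS·A_cross = εσ·A_surf·T⁴  ⇒  T⁴ = αS/(ε·2σ).
T⁴ = 0.140·5300/(0.45·2·5.67×10⁻⁸) = 1.454×10¹⁰ K⁴.
T = (1.454×10¹⁰)^(1/4).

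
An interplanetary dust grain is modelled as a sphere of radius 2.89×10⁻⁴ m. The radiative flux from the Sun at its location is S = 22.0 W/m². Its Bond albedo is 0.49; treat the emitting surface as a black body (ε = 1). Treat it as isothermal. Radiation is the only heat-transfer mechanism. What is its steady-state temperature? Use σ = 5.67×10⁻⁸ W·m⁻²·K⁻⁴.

At equilibrium, absorbed power = emitted power.
Absorbing cross-section = πr² = 2.624×10⁻⁷ m²; emitting surface = 4πr² = 1.050×10⁻⁶ m² (ratio 4).
(1−a)S·A_cross = εσ·A_surf·T⁴  ⇒  T⁴ = (1−a)S/(4σ).
T⁴ = 0.510·22.0/(4·5.67×10⁻⁸) = 4.947×10⁷ K⁴.
T = (4.947×10⁷)^(1/4).

T ≈ 83.9 K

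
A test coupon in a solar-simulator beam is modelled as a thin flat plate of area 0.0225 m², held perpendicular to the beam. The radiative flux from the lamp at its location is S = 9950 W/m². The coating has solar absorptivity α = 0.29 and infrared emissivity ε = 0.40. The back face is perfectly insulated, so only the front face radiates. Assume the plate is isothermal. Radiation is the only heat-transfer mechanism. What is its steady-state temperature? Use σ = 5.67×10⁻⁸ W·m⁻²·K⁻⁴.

T ≈ 597 K

At equilibrium, absorbed power = emitted power.
Absorbing cross-section = A = 0.02250 m²; emitting surface = A = 0.02250 m² (ratio 1).
αS·A_cross = εσ·A_surf·T⁴  ⇒  T⁴ = αS/(ε·1σ).
T⁴ = 0.290·9950/(0.40·1·5.67×10⁻⁸) = 1.272×10¹¹ K⁴.
T = (1.272×10¹¹)^(1/4).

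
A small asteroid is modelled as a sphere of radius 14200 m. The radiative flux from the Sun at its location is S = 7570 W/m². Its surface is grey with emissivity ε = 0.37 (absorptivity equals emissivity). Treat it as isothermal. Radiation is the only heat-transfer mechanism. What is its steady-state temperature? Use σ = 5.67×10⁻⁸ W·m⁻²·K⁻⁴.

At equilibrium, absorbed power = emitted power.
Absorbing cross-section = πr² = 6.335×10⁸ m²; emitting surface = 4πr² = 2.534×10⁹ m² (ratio 4).
εS·A_cross = εσ·A_surf·T⁴  ⇒  T⁴ = S/(4σ)   (ε cancels).
T⁴ = 7570/(4·5.67×10⁻⁸) = 3.338×10¹⁰ K⁴.
T = (3.338×10¹⁰)^(1/4).

T ≈ 427 K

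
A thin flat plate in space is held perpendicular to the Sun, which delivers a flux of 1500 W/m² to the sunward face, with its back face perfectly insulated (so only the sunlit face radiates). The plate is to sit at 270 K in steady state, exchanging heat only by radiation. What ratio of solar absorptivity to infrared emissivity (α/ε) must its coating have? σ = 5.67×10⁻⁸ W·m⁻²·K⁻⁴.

α/ε ≈ 0.201

Balance: αS·A = εσ·1A·T⁴ ⇒ α/ε = σT⁴/S.
α/ε = 5.67×10⁻⁸·(270)⁴/1500 = 5.67×10⁻⁸·5.314×10⁹/1500.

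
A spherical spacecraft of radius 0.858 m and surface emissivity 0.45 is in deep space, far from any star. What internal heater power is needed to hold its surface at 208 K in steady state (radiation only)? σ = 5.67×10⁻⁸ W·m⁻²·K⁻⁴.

P ≈ 442 W

P = εσ·4πr²·T⁴.
4πr² = 9.251 m²; T⁴ = 1.872×10⁹ K⁴.
P = 0.45·5.67×10⁻⁸·9.251·1.872×10⁹.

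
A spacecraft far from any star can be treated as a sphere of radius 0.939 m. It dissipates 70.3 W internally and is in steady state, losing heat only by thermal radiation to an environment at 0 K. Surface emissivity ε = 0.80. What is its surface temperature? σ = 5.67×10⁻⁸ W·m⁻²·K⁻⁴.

Steady state: internal power = radiated power, P = εσA T⁴.
Radiating area A = 4πr² = 11.08 m².
T⁴ = P/(εσA) = 70.3/(0.80·5.67×10⁻⁸·11.08) = 1.399×10⁸ K⁴.
T = (1.399×10⁸)^(1/4).

T ≈ 109 K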